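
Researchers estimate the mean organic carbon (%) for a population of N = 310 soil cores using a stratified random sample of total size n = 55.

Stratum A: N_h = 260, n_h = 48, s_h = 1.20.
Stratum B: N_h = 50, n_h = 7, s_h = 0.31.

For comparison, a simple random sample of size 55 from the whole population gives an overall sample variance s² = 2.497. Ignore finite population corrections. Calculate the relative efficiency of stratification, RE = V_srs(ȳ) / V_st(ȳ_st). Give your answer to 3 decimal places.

RE ≈ 2.116

V̂(ȳ_st) = Σ W_h² s_h²/n_h, with W_h = N_h/N and N = 310:
  stratum A: (260/310)²·1.20²/48 = 0.021103
  stratum B: (50/310)²·0.31²/7 = 0.000357143
V_st = 0.0214602
V_srs = s²/n = 2.497/55 = 0.0454
Relative efficiency = V_srs / V_st = 0.0454/0.0214602 = 2.1155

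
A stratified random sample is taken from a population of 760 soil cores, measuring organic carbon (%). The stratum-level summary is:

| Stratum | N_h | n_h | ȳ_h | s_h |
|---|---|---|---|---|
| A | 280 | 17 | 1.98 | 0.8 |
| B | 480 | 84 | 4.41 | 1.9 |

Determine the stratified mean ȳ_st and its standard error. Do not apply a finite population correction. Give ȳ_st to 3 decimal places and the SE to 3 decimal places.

ȳ_st ≈ 3.515, SE ≈ 0.149

ȳ_st = Σ W_h ȳ_h = (280·1.98 + 480·4.41)/760 = 3.51474
V̂(ȳ_st) = Σ W_h² s_h²/n_h, with W_h = N_h/N and N = 760:
  stratum A: (280/760)²·0.8²/17 = 0.00510999
  stratum B: (480/760)²·1.9²/84 = 0.0171429
V̂(ȳ_st) = 0.0222528
SE(ȳ_st) = √0.0222528 = 0.149174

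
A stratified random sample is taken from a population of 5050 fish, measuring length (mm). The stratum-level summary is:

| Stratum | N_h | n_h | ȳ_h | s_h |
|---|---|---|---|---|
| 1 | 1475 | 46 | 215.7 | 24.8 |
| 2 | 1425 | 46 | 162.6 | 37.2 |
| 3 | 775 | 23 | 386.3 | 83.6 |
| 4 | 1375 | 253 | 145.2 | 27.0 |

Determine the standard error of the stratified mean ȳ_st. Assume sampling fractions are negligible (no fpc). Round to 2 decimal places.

V̂(ȳ_st) = Σ W_h² s_h²/n_h, with W_h = N_h/N and N = 5050:
  stratum 1: (1475/5050)²·24.8²/46 = 1.14064
  stratum 2: (1425/5050)²·37.2²/46 = 2.39538
  stratum 3: (775/5050)²·83.6²/23 = 7.15658
  stratum 4: (1375/5050)²·27.0²/253 = 0.213614
V̂(ȳ_st) = 10.9062
SE(ȳ_st) = √10.9062 = 3.30246

SE(ȳ_st) ≈ 3.30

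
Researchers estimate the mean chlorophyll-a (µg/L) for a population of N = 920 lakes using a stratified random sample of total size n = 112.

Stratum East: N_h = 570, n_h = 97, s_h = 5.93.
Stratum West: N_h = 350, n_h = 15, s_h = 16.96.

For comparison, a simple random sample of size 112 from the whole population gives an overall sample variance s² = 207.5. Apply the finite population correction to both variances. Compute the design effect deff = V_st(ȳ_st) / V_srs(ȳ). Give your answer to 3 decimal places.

deff ≈ 1.704

V̂(ȳ_st) = Σ W_h² (1 − n_h/N_h) s_h²/n_h, with W_h = N_h/N and N = 920:
  stratum East: (570/920)²·(1 − 97/570)·5.93²/97 = 0.115478
  stratum West: (350/920)²·(1 − 15/350)·16.96²/15 = 2.65643
V_st = 2.7719
V_srs = (1 − 112/920)·207.5/112 = 1.62714
deff = V_st / V_srs = 2.7719/1.62714 = 1.7035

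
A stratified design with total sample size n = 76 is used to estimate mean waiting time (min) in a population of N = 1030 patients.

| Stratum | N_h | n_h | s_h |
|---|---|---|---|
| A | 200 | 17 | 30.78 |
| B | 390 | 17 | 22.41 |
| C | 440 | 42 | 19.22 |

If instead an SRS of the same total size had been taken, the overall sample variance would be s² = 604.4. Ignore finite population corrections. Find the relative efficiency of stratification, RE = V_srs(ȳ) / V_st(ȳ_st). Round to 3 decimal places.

RE ≈ 1.001

V̂(ȳ_st) = Σ W_h² s_h²/n_h, with W_h = N_h/N and N = 1030:
  stratum A: (200/1030)²·30.78²/17 = 2.10123
  stratum B: (390/1030)²·22.41²/17 = 4.23535
  stratum C: (440/1030)²·19.22²/42 = 1.60505
V_st = 7.94163
V_srs = s²/n = 604.4/76 = 7.95263
Relative efficiency = V_srs / V_st = 7.95263/7.94163 = 1.0014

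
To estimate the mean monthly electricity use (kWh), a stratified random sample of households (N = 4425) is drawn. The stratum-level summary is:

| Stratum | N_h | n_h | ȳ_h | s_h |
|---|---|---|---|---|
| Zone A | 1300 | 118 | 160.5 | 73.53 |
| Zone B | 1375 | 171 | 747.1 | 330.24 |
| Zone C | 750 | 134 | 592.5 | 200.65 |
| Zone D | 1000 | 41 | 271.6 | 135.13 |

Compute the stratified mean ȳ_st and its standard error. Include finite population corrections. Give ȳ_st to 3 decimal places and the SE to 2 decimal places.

ȳ_st = Σ W_h ȳ_h = (1300·160.5 + 1375·747.1 + 750·592.5 + 1000·271.6)/4425 = 441.10452
V̂(ȳ_st) = Σ W_h² (1 − n_h/N_h) s_h²/n_h, with W_h = N_h/N and N = 4425:
  stratum Zone A: (1300/4425)²·(1 − 118/1300)·73.53²/118 = 3.59568
  stratum Zone B: (1375/4425)²·(1 − 171/1375)·330.24²/171 = 53.922
  stratum Zone C: (750/4425)²·(1 − 134/750)·200.65²/134 = 7.08906
  stratum Zone D: (1000/4425)²·(1 − 41/1000)·135.13²/41 = 21.8128
V̂(ȳ_st) = 86.4196
SE(ȳ_st) = √86.4196 = 9.29621

ȳ_st ≈ 441.105, SE ≈ 9.30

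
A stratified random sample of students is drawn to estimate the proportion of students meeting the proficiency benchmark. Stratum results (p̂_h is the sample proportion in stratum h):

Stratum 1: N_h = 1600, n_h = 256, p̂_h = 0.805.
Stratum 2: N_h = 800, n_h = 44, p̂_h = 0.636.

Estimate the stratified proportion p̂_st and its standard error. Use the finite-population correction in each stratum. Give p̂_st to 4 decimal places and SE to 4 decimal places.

N = 2400; stratum weights W_h = N_h/N.
p̂_st = Σ W_h p̂_h = (1600·0.805 + 800·0.636)/2400 = 0.74867
V̂(p̂_st) = Σ W_h² (1 − n_h/N_h) p̂_h(1−p̂_h)/(n_h−1):
  stratum 1: (1600/2400)²·(1 − 256/1600)·0.805·0.195/255 = 0.00022982
  stratum 2: (800/2400)²·(1 − 44/800)·0.636·0.364/43 = 0.0005653
V̂(p̂_st) = 0.00079512; SE = √V̂ = 0.0281979

p̂_st ≈ 0.7487, SE ≈ 0.0282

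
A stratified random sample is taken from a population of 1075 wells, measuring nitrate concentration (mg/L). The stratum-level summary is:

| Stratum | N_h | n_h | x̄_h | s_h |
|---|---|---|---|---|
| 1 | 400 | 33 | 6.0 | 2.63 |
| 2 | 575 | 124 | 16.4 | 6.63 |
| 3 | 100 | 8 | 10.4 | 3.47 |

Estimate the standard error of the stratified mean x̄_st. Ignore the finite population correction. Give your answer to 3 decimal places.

V̂(x̄_st) = Σ W_h² s_h²/n_h, with W_h = N_h/N and N = 1075:
  stratum 1: (400/1075)²·2.63²/33 = 0.0290202
  stratum 2: (575/1075)²·6.63²/124 = 0.10142
  stratum 3: (100/1075)²·3.47²/8 = 0.0130242
V̂(x̄_st) = 0.143465
SE(x̄_st) = √0.143465 = 0.378767

SE(x̄_st) ≈ 0.379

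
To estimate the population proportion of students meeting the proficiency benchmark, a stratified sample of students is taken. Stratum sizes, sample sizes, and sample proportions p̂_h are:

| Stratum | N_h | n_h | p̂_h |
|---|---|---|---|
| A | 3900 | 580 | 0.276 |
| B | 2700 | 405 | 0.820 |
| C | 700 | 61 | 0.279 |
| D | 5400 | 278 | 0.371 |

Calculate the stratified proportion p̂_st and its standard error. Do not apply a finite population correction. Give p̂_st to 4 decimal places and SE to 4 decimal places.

N = 12700; stratum weights W_h = N_h/N.
p̂_st = Σ W_h p̂_h = (3900·0.276 + 2700·0.820 + 700·0.279 + 5400·0.371)/12700 = 0.43221
V̂(p̂_st) = Σ W_h² p̂_h(1−p̂_h)/(n_h−1):
  stratum A: (3900/12700)²·0.276·0.724/579 = 3.25455e-05
  stratum B: (2700/12700)²·0.820·0.180/404 = 1.6513e-05
  stratum C: (700/12700)²·0.279·0.721/60 = 1.01854e-05
  stratum D: (5400/12700)²·0.371·0.629/277 = 0.000152309
V̂(p̂_st) = 0.000211553; SE = √V̂ = 0.0145448

p̂_st ≈ 0.4322, SE ≈ 0.0145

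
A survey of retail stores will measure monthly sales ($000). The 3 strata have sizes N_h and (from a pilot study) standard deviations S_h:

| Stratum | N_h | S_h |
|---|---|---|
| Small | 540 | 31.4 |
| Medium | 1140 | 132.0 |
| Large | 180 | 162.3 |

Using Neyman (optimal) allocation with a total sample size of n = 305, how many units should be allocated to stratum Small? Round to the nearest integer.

Neyman allocation: n_h = n · N_h S_h / Σ N_i S_i, with n = 305.
  stratum Small: N_h·S_h = 540·31.4 = 16956.00
  stratum Medium: N_h·S_h = 1140·132.0 = 150480.00
  stratum Large: N_h·S_h = 180·162.3 = 29214.00
Σ N_h S_h = 196650.00
n for stratum Small = 305·16956.00/196650.00 = 26.298 → 26

26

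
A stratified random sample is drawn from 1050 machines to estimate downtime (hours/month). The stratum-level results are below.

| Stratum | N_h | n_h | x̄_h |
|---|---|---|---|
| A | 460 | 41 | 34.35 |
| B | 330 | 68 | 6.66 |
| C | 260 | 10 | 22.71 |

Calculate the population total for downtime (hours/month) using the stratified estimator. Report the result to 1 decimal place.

τ̂_st ≈ 23903.4

τ̂_st = Σ N_h x̄_h = 460·34.35 + 330·6.66 + 260·22.71 = 23903.4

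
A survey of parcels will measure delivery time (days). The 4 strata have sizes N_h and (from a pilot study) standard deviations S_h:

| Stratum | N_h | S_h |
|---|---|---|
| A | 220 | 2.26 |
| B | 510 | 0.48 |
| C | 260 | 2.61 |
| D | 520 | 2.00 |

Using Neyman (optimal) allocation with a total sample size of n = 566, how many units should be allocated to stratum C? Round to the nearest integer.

156

Neyman allocation: n_h = n · N_h S_h / Σ N_i S_i, with n = 566.
  stratum A: N_h·S_h = 220·2.26 = 497.20
  stratum B: N_h·S_h = 510·0.48 = 244.80
  stratum C: N_h·S_h = 260·2.61 = 678.60
  stratum D: N_h·S_h = 520·2.00 = 1040.00
Σ N_h S_h = 2460.60
n for stratum C = 566·678.60/2460.60 = 156.095 → 156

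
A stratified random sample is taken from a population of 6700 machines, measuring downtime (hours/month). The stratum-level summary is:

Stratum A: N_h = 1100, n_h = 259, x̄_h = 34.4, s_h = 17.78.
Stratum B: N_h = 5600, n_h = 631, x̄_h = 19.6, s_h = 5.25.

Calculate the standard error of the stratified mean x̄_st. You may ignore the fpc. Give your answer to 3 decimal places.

SE(x̄_st) ≈ 0.252

V̂(x̄_st) = Σ W_h² s_h²/n_h, with W_h = N_h/N and N = 6700:
  stratum A: (1100/6700)²·17.78²/259 = 0.0329003
  stratum B: (5600/6700)²·5.25²/631 = 0.0305152
V̂(x̄_st) = 0.0634154
SE(x̄_st) = √0.0634154 = 0.251824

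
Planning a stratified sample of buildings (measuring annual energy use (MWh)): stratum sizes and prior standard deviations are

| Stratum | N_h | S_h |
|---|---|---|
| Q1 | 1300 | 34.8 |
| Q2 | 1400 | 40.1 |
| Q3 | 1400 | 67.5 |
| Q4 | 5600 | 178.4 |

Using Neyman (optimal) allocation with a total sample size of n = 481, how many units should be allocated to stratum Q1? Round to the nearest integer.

18

Neyman allocation: n_h = n · N_h S_h / Σ N_i S_i, with n = 481.
  stratum Q1: N_h·S_h = 1300·34.8 = 45240.00
  stratum Q2: N_h·S_h = 1400·40.1 = 56140.00
  stratum Q3: N_h·S_h = 1400·67.5 = 94500.00
  stratum Q4: N_h·S_h = 5600·178.4 = 999040.00
Σ N_h S_h = 1194920.00
n for stratum Q1 = 481·45240.00/1194920.00 = 18.211 → 18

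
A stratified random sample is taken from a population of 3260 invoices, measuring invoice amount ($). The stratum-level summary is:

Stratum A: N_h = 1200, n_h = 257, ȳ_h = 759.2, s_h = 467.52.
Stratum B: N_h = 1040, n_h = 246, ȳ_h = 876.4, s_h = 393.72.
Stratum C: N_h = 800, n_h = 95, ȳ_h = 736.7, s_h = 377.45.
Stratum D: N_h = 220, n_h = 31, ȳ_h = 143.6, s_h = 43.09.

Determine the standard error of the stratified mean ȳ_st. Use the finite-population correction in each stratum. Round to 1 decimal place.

V̂(ȳ_st) = Σ W_h² (1 − n_h/N_h) s_h²/n_h, with W_h = N_h/N and N = 3260:
  stratum A: (1200/3260)²·(1 − 257/1200)·467.52²/257 = 90.5576
  stratum B: (1040/3260)²·(1 − 246/1040)·393.72²/246 = 48.9619
  stratum C: (800/3260)²·(1 − 95/800)·377.45²/95 = 79.5865
  stratum D: (220/3260)²·(1 − 31/220)·43.09²/31 = 0.234337
V̂(ȳ_st) = 219.34
SE(ȳ_st) = √219.34 = 14.8101

SE(ȳ_st) ≈ 14.8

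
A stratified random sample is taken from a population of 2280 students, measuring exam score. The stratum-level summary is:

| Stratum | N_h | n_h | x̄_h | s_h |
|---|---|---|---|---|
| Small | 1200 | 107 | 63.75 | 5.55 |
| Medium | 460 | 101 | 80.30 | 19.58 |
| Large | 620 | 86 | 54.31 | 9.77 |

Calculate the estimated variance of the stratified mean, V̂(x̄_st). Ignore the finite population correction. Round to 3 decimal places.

V̂(x̄_st) ≈ 0.316

V̂(x̄_st) = Σ W_h² s_h²/n_h, with W_h = N_h/N and N = 2280:
  stratum Small: (1200/2280)²·5.55²/107 = 0.0797434
  stratum Medium: (460/2280)²·19.58²/101 = 0.154508
  stratum Large: (620/2280)²·9.77²/86 = 0.0820738
V̂(x̄_st) = 0.316325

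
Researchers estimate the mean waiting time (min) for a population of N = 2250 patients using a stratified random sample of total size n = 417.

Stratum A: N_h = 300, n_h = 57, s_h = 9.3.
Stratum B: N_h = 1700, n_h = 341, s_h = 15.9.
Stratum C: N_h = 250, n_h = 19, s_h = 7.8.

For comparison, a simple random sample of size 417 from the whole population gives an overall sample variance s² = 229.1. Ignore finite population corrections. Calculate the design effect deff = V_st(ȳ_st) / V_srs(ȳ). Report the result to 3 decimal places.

V̂(ȳ_st) = Σ W_h² s_h²/n_h, with W_h = N_h/N and N = 2250:
  stratum A: (300/2250)²·9.3²/57 = 0.0269754
  stratum B: (1700/2250)²·15.9²/341 = 0.423226
  stratum C: (250/2250)²·7.8²/19 = 0.0395322
V_st = 0.489734
V_srs = s²/n = 229.1/417 = 0.5494
deff = V_st / V_srs = 0.489734/0.5494 = 0.8914

deff ≈ 0.891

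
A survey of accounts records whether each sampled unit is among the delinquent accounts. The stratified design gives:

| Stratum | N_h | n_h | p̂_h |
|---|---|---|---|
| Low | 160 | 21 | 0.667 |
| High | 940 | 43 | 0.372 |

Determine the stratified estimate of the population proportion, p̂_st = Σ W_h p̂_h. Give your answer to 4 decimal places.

N = 1100; stratum weights W_h = N_h/N.
p̂_st = Σ W_h p̂_h = (160·0.667 + 940·0.372)/1100 = 0.41491

p̂_st ≈ 0.4149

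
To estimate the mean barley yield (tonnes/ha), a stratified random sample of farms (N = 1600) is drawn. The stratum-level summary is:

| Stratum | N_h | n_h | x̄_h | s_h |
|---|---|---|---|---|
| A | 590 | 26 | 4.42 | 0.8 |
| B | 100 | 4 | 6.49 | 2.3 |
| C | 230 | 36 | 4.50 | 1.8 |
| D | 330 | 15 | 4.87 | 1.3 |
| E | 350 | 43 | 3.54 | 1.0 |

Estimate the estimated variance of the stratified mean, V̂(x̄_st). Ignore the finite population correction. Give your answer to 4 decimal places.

V̂(x̄_st) ≈ 0.0163

V̂(x̄_st) = Σ W_h² s_h²/n_h, with W_h = N_h/N and N = 1600:
  stratum A: (590/1600)²·0.8²/26 = 0.00334712
  stratum B: (100/1600)²·2.3²/4 = 0.00516602
  stratum C: (230/1600)²·1.8²/36 = 0.00185977
  stratum D: (330/1600)²·1.3²/15 = 0.00479273
  stratum E: (350/1600)²·1.0²/43 = 0.00111283
V̂(x̄_st) = 0.0162785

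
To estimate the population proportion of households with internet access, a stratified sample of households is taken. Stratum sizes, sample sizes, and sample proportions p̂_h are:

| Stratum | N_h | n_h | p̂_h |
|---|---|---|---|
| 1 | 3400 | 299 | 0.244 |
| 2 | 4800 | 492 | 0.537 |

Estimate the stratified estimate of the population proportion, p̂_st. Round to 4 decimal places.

N = 8200; stratum weights W_h = N_h/N.
p̂_st = Σ W_h p̂_h = (3400·0.244 + 4800·0.537)/8200 = 0.41551

p̂_st ≈ 0.4155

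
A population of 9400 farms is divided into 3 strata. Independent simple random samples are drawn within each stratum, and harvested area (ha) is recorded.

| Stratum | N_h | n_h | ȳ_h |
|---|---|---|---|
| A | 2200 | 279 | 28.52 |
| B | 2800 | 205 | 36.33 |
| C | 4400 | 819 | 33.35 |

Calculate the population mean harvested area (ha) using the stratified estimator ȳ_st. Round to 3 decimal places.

ȳ_st ≈ 33.107

N = Σ N_h = 9400. Stratum weights W_h = N_h/N.
ȳ_st = (2200·28.52 + 2800·36.33 + 4400·33.35) / 9400 = 33.10723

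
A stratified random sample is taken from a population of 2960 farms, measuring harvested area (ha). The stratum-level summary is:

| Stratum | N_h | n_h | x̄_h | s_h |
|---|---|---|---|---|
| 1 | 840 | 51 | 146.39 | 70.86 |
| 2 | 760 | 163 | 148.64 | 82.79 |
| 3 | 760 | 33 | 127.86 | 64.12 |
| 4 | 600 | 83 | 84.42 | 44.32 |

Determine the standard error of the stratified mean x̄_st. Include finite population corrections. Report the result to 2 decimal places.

V̂(x̄_st) = Σ W_h² (1 − n_h/N_h) s_h²/n_h, with W_h = N_h/N and N = 2960:
  stratum 1: (840/2960)²·(1 − 51/840)·70.86²/51 = 7.44741
  stratum 2: (760/2960)²·(1 − 163/760)·82.79²/163 = 2.17757
  stratum 3: (760/2960)²·(1 − 33/760)·64.12²/33 = 7.85665
  stratum 4: (600/2960)²·(1 − 83/600)·44.32²/83 = 0.837876
V̂(x̄_st) = 18.3195
SE(x̄_st) = √18.3195 = 4.28013

SE(x̄_st) ≈ 4.28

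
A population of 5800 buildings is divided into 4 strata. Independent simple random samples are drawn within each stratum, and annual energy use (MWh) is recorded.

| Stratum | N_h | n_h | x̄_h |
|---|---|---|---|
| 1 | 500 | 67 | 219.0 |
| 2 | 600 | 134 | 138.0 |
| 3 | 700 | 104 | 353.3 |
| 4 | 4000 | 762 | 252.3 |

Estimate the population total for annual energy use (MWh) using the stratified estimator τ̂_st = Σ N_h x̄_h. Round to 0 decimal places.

τ̂_st ≈ 1448810

τ̂_st = Σ N_h x̄_h = 500·219.0 + 600·138.0 + 700·353.3 + 4000·252.3 = 1448810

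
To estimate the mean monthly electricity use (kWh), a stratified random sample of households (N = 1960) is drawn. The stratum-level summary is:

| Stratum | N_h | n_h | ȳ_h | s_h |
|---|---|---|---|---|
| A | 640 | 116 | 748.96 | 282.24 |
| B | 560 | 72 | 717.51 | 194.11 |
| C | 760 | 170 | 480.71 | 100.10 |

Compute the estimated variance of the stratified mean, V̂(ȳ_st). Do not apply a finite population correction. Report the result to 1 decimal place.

V̂(ȳ_st) = Σ W_h² s_h²/n_h, with W_h = N_h/N and N = 1960:
  stratum A: (640/1960)²·282.24²/116 = 73.2195
  stratum B: (560/1960)²·194.11²/72 = 42.7196
  stratum C: (760/1960)²·100.10²/170 = 8.86205
V̂(ȳ_st) = 124.801

V̂(ȳ_st) ≈ 124.8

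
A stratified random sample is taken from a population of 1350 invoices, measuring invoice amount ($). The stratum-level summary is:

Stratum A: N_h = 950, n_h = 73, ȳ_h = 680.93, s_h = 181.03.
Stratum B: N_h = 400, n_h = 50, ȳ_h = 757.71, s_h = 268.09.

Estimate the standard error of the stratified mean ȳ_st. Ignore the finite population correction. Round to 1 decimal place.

V̂(ȳ_st) = Σ W_h² s_h²/n_h, with W_h = N_h/N and N = 1350:
  stratum A: (950/1350)²·181.03²/73 = 222.309
  stratum B: (400/1350)²·268.09²/50 = 126.195
V̂(ȳ_st) = 348.505
SE(ȳ_st) = √348.505 = 18.6683

SE(ȳ_st) ≈ 18.7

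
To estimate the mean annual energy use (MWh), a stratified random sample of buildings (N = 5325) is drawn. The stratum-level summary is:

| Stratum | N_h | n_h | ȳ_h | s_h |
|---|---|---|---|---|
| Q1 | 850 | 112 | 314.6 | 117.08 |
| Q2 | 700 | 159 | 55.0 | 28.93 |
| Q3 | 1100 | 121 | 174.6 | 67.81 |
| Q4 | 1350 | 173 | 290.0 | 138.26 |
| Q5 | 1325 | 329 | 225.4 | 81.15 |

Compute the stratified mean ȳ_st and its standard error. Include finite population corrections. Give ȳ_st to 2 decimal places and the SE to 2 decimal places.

ȳ_st ≈ 223.12, SE ≈ 3.37

ȳ_st = Σ W_h ȳ_h = (850·314.6 + 700·55.0 + 1100·174.6 + 1350·290.0 + 1325·225.4)/5325 = 223.12207
V̂(ȳ_st) = Σ W_h² (1 − n_h/N_h) s_h²/n_h, with W_h = N_h/N and N = 5325:
  stratum Q1: (850/5325)²·(1 − 112/850)·117.08²/112 = 2.70759
  stratum Q2: (700/5325)²·(1 − 159/700)·28.93²/159 = 0.0703001
  stratum Q3: (1100/5325)²·(1 − 121/1100)·67.81²/121 = 1.44324
  stratum Q4: (1350/5325)²·(1 − 173/1350)·138.26²/173 = 6.19182
  stratum Q5: (1325/5325)²·(1 − 329/1325)·81.15²/329 = 0.931574
V̂(ȳ_st) = 11.3445
SE(ȳ_st) = √11.3445 = 3.36816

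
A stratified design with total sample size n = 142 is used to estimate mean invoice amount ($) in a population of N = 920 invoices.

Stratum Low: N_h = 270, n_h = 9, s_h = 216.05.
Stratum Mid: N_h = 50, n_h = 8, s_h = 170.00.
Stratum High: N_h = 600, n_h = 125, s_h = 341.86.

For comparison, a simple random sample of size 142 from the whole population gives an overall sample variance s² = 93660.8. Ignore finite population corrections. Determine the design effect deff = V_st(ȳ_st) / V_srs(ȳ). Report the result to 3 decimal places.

V̂(ȳ_st) = Σ W_h² s_h²/n_h, with W_h = N_h/N and N = 920:
  stratum Low: (270/920)²·216.05²/9 = 446.702
  stratum Mid: (50/920)²·170.00²/8 = 10.6702
  stratum High: (600/920)²·341.86²/125 = 397.661
V_st = 855.034
V_srs = s²/n = 93660.8/142 = 659.583
deff = V_st / V_srs = 855.034/659.583 = 1.2963

deff ≈ 1.296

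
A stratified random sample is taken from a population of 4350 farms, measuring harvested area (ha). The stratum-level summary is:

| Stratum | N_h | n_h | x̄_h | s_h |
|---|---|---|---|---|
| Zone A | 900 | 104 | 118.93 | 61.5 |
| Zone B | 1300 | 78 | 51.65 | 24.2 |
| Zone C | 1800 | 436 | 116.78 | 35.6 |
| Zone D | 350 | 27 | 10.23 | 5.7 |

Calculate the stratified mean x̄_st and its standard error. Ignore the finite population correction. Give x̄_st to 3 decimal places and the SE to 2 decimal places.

x̄_st ≈ 89.188, SE ≈ 1.65

x̄_st = Σ W_h x̄_h = (900·118.93 + 1300·51.65 + 1800·116.78 + 350·10.23)/4350 = 89.18770
V̂(x̄_st) = Σ W_h² s_h²/n_h, with W_h = N_h/N and N = 4350:
  stratum Zone A: (900/4350)²·61.5²/104 = 1.55677
  stratum Zone B: (1300/4350)²·24.2²/78 = 0.67057
  stratum Zone C: (1800/4350)²·35.6²/436 = 0.497714
  stratum Zone D: (350/4350)²·5.7²/27 = 0.00779011
V̂(x̄_st) = 2.73284
SE(x̄_st) = √2.73284 = 1.65313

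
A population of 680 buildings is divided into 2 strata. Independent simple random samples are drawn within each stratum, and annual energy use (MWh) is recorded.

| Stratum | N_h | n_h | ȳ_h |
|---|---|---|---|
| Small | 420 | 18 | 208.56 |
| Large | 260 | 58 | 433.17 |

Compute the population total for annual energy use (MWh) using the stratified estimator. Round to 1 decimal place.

τ̂_st = Σ N_h ȳ_h = 420·208.56 + 260·433.17 = 200219.4

τ̂_st ≈ 200219.4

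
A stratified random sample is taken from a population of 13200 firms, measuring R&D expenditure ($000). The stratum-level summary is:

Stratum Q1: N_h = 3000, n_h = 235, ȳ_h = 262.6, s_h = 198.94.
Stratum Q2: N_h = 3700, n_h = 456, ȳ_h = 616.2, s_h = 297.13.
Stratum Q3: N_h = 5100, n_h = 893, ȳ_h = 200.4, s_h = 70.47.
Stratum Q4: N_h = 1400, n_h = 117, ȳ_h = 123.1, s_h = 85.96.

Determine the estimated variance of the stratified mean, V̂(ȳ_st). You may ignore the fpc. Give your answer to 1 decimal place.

V̂(ȳ_st) = Σ W_h² s_h²/n_h, with W_h = N_h/N and N = 13200:
  stratum Q1: (3000/13200)²·198.94²/235 = 8.69903
  stratum Q2: (3700/13200)²·297.13²/456 = 15.2119
  stratum Q3: (5100/13200)²·70.47²/893 = 0.830137
  stratum Q4: (1400/13200)²·85.96²/117 = 0.71042
V̂(ȳ_st) = 25.4515

V̂(ȳ_st) ≈ 25.5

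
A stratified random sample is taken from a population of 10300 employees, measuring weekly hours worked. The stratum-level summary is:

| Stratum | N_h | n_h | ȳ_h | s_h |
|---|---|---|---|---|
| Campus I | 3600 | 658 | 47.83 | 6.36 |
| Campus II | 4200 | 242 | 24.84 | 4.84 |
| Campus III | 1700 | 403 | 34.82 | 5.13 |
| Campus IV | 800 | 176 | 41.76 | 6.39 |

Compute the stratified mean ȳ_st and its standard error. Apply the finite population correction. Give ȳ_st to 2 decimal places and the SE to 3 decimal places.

ȳ_st ≈ 35.84, SE ≈ 0.154

ȳ_st = Σ W_h ȳ_h = (3600·47.83 + 4200·24.84 + 1700·34.82 + 800·41.76)/10300 = 35.83670
V̂(ȳ_st) = Σ W_h² (1 − n_h/N_h) s_h²/n_h, with W_h = N_h/N and N = 10300:
  stratum Campus I: (3600/10300)²·(1 − 658/3600)·6.36²/658 = 0.00613704
  stratum Campus II: (4200/10300)²·(1 − 242/4200)·4.84²/242 = 0.0151679
  stratum Campus III: (1700/10300)²·(1 − 403/1700)·5.13²/403 = 0.0013572
  stratum Campus IV: (800/10300)²·(1 − 176/800)·6.39²/176 = 0.00109166
V̂(ȳ_st) = 0.0237538
SE(ȳ_st) = √0.0237538 = 0.154123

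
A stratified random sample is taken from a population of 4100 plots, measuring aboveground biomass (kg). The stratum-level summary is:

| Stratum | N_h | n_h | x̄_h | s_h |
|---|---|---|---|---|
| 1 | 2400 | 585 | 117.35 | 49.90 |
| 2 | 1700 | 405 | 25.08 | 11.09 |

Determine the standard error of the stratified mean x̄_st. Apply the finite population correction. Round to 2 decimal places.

V̂(x̄_st) = Σ W_h² (1 − n_h/N_h) s_h²/n_h, with W_h = N_h/N and N = 4100:
  stratum 1: (2400/4100)²·(1 − 585/2400)·49.90²/585 = 1.10297
  stratum 2: (1700/4100)²·(1 − 405/1700)·11.09²/405 = 0.0397703
V̂(x̄_st) = 1.14274
SE(x̄_st) = √1.14274 = 1.06899

SE(x̄_st) ≈ 1.07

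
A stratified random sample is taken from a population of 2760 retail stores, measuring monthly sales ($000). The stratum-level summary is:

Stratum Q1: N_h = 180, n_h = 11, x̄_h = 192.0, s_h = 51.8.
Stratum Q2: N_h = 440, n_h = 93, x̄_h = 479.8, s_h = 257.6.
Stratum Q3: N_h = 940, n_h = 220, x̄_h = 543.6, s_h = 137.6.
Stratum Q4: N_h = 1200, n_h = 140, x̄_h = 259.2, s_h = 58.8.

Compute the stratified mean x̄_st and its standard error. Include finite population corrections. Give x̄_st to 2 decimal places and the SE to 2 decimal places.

x̄_st = Σ W_h x̄_h = (180·192.0 + 440·479.8 + 940·543.6 + 1200·259.2)/2760 = 386.84638
V̂(x̄_st) = Σ W_h² (1 − n_h/N_h) s_h²/n_h, with W_h = N_h/N and N = 2760:
  stratum Q1: (180/2760)²·(1 − 11/180)·51.8²/11 = 0.97411
  stratum Q2: (440/2760)²·(1 − 93/440)·257.6²/93 = 14.3012
  stratum Q3: (940/2760)²·(1 − 220/940)·137.6²/220 = 7.64639
  stratum Q4: (1200/2760)²·(1 − 140/1200)·58.8²/140 = 4.12378
V̂(x̄_st) = 27.0455
SE(x̄_st) = √27.0455 = 5.20053

x̄_st ≈ 386.85, SE ≈ 5.20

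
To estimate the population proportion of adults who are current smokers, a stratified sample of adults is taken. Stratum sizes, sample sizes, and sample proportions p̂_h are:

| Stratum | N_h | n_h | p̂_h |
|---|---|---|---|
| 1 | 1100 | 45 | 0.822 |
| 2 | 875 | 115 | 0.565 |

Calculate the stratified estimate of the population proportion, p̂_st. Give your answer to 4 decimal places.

N = 1975; stratum weights W_h = N_h/N.
p̂_st = Σ W_h p̂_h = (1100·0.822 + 875·0.565)/1975 = 0.70814

p̂_st ≈ 0.7081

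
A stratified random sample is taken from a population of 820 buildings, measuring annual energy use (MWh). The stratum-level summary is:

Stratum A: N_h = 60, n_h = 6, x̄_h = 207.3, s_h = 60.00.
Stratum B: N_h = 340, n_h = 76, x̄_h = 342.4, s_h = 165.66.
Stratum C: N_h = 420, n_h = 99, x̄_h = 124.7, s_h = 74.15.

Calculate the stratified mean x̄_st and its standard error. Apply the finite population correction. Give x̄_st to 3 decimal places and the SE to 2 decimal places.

x̄_st = Σ W_h x̄_h = (60·207.3 + 340·342.4 + 420·124.7)/820 = 221.00976
V̂(x̄_st) = Σ W_h² (1 − n_h/N_h) s_h²/n_h, with W_h = N_h/N and N = 820:
  stratum A: (60/820)²·(1 − 6/60)·60.00²/6 = 2.89114
  stratum B: (340/820)²·(1 − 76/340)·165.66²/76 = 48.2033
  stratum C: (420/820)²·(1 − 99/420)·74.15²/99 = 11.1356
V̂(x̄_st) = 62.23
SE(x̄_st) = √62.23 = 7.8886

x̄_st ≈ 221.010, SE ≈ 7.89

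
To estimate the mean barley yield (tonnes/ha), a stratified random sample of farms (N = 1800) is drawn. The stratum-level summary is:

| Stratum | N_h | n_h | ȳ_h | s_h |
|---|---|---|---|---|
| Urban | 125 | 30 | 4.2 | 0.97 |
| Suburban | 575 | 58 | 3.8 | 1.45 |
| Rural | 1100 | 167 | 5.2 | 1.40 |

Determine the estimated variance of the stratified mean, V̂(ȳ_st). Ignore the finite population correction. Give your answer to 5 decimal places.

V̂(ȳ_st) = Σ W_h² s_h²/n_h, with W_h = N_h/N and N = 1800:
  stratum Urban: (125/1800)²·0.97²/30 = 0.000151251
  stratum Suburban: (575/1800)²·1.45²/58 = 0.00369912
  stratum Rural: (1100/1800)²·1.40²/167 = 0.00438309
V̂(ȳ_st) = 0.00823346

V̂(ȳ_st) ≈ 0.00823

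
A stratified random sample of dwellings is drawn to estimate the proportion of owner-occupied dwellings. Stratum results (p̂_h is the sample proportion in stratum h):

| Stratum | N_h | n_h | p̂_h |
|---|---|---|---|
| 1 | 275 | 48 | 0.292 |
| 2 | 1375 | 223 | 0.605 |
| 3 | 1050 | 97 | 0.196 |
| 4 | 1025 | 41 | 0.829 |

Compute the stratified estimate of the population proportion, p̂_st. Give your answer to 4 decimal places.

p̂_st ≈ 0.5282

N = 3725; stratum weights W_h = N_h/N.
p̂_st = Σ W_h p̂_h = (275·0.292 + 1375·0.605 + 1050·0.196 + 1025·0.829)/3725 = 0.52824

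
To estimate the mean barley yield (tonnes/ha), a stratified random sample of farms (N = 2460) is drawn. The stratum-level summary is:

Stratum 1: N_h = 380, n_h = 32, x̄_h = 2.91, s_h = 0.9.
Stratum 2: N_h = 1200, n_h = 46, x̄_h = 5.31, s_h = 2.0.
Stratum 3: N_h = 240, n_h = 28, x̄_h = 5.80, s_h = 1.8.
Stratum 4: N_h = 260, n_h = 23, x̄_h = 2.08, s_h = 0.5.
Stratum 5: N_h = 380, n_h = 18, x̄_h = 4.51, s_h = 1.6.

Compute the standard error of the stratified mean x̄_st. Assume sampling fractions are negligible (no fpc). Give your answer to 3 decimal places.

V̂(x̄_st) = Σ W_h² s_h²/n_h, with W_h = N_h/N and N = 2460:
  stratum 1: (380/2460)²·0.9²/32 = 0.000603993
  stratum 2: (1200/2460)²·2.0²/46 = 0.0206916
  stratum 3: (240/2460)²·1.8²/28 = 0.00110139
  stratum 4: (260/2460)²·0.5²/23 = 0.00012142
  stratum 5: (380/2460)²·1.6²/18 = 0.00339363
V̂(x̄_st) = 0.025912
SE(x̄_st) = √0.025912 = 0.160972

SE(x̄_st) ≈ 0.161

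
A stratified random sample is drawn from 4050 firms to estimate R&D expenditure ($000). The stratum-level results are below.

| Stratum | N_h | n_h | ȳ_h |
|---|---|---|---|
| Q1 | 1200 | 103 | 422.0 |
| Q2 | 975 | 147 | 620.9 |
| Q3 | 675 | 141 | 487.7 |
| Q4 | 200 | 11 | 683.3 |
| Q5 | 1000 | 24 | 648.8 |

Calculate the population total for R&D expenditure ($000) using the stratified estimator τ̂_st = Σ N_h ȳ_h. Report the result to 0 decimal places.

τ̂_st = Σ N_h ȳ_h = 1200·422.0 + 975·620.9 + 675·487.7 + 200·683.3 + 1000·648.8 = 2226435

τ̂_st ≈ 2226435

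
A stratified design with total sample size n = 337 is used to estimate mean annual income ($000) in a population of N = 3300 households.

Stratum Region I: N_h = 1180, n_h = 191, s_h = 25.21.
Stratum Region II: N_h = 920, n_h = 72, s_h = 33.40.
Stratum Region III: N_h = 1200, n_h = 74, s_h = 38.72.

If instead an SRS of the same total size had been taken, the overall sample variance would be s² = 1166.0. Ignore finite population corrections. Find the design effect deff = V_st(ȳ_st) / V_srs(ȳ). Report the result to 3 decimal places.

deff ≈ 1.245

V̂(ȳ_st) = Σ W_h² s_h²/n_h, with W_h = N_h/N and N = 3300:
  stratum Region I: (1180/3300)²·25.21²/191 = 0.42545
  stratum Region II: (920/3300)²·33.40²/72 = 1.20423
  stratum Region III: (1200/3300)²·38.72²/74 = 2.67901
V_st = 4.30868
V_srs = s²/n = 1166.0/337 = 3.45994
deff = V_st / V_srs = 4.30868/3.45994 = 1.2453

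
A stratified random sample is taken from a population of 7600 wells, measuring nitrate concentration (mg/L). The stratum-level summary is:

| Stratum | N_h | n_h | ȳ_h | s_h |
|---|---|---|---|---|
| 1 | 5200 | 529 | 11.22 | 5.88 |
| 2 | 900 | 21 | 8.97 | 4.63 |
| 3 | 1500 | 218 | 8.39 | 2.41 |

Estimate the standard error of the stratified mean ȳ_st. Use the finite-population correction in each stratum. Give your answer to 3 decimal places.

V̂(ȳ_st) = Σ W_h² (1 − n_h/N_h) s_h²/n_h, with W_h = N_h/N and N = 7600:
  stratum 1: (5200/7600)²·(1 − 529/5200)·5.88²/529 = 0.0274843
  stratum 2: (900/7600)²·(1 − 21/900)·4.63²/21 = 0.0139813
  stratum 3: (1500/7600)²·(1 − 218/1500)·2.41²/218 = 0.000887012
V̂(ȳ_st) = 0.0423526
SE(ȳ_st) = √0.0423526 = 0.205798

SE(ȳ_st) ≈ 0.206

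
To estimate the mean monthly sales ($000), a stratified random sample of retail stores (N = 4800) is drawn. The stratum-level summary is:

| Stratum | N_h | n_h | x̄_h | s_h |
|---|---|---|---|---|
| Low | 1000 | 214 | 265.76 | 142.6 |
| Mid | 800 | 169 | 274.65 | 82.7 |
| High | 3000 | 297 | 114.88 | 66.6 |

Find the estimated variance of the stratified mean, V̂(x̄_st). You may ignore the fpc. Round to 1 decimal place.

V̂(x̄_st) = Σ W_h² s_h²/n_h, with W_h = N_h/N and N = 4800:
  stratum Low: (1000/4800)²·142.6²/214 = 4.12423
  stratum Mid: (800/4800)²·82.7²/169 = 1.12414
  stratum High: (3000/4800)²·66.6²/297 = 5.83381
V̂(x̄_st) = 11.0822

V̂(x̄_st) ≈ 11.1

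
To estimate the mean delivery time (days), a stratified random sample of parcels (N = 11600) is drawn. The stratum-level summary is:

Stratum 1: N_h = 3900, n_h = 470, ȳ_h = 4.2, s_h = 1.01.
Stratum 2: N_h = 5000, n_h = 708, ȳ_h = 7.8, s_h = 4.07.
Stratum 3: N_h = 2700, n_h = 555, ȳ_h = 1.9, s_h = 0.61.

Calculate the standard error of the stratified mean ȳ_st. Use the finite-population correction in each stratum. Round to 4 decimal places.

SE(ȳ_st) ≈ 0.0631

V̂(ȳ_st) = Σ W_h² (1 − n_h/N_h) s_h²/n_h, with W_h = N_h/N and N = 11600:
  stratum 1: (3900/11600)²·(1 − 470/3900)·1.01²/470 = 0.000215768
  stratum 2: (5000/11600)²·(1 − 708/5000)·4.07²/708 = 0.00373138
  stratum 3: (2700/11600)²·(1 − 555/2700)·0.61²/555 = 2.88564e-05
V̂(ȳ_st) = 0.003976
SE(ȳ_st) = √0.003976 = 0.0630556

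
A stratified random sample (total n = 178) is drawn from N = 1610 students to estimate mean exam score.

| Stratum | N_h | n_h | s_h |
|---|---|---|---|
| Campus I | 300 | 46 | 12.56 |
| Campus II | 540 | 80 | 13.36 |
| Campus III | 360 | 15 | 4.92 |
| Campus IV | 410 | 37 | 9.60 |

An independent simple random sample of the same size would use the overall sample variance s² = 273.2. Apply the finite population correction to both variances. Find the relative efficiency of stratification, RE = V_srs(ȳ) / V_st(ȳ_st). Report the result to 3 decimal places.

RE ≈ 2.533

V̂(ȳ_st) = Σ W_h² (1 − n_h/N_h) s_h²/n_h, with W_h = N_h/N and N = 1610:
  stratum Campus I: (300/1610)²·(1 − 46/300)·12.56²/46 = 0.100815
  stratum Campus II: (540/1610)²·(1 − 80/540)·13.36²/80 = 0.213807
  stratum Campus III: (360/1610)²·(1 − 15/360)·4.92²/15 = 0.077323
  stratum Campus IV: (410/1610)²·(1 − 37/410)·9.60²/37 = 0.146954
V_st = 0.538899
V_srs = (1 − 178/1610)·273.2/178 = 1.36514
Relative efficiency = V_srs / V_st = 1.36514/0.538899 = 2.5332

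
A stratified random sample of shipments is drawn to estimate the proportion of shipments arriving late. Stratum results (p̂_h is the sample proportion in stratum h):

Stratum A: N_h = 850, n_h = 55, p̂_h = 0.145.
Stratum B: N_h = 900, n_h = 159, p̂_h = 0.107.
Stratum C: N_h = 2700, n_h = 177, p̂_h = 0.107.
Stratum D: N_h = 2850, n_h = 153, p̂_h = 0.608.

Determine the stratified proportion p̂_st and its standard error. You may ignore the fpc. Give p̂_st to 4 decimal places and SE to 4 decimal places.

p̂_st ≈ 0.3070, SE ≈ 0.0188

N = 7300; stratum weights W_h = N_h/N.
p̂_st = Σ W_h p̂_h = (850·0.145 + 900·0.107 + 2700·0.107 + 2850·0.608)/7300 = 0.30702
V̂(p̂_st) = Σ W_h² p̂_h(1−p̂_h)/(n_h−1):
  stratum A: (850/7300)²·0.145·0.855/54 = 3.11267e-05
  stratum B: (900/7300)²·0.107·0.893/158 = 9.19216e-06
  stratum C: (2700/7300)²·0.107·0.893/176 = 7.42685e-05
  stratum D: (2850/7300)²·0.608·0.392/152 = 0.000238996
V̂(p̂_st) = 0.000353583; SE = √V̂ = 0.0188038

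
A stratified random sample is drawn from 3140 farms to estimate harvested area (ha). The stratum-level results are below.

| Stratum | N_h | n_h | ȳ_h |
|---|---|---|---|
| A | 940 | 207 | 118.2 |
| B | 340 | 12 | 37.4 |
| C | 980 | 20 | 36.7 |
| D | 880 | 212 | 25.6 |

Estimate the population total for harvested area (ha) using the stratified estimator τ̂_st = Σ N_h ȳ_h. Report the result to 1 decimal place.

τ̂_st ≈ 182318.0

τ̂_st = Σ N_h ȳ_h = 940·118.2 + 340·37.4 + 980·36.7 + 880·25.6 = 182318.0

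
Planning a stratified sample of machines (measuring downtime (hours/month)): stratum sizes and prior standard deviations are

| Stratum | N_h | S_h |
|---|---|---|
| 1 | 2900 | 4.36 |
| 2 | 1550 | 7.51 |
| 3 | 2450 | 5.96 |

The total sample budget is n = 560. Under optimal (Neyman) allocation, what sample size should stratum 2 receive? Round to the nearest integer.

168

Neyman allocation: n_h = n · N_h S_h / Σ N_i S_i, with n = 560.
  stratum 1: N_h·S_h = 2900·4.36 = 12644.00
  stratum 2: N_h·S_h = 1550·7.51 = 11640.50
  stratum 3: N_h·S_h = 2450·5.96 = 14602.00
Σ N_h S_h = 38886.50
n for stratum 2 = 560·11640.50/38886.50 = 167.633 → 168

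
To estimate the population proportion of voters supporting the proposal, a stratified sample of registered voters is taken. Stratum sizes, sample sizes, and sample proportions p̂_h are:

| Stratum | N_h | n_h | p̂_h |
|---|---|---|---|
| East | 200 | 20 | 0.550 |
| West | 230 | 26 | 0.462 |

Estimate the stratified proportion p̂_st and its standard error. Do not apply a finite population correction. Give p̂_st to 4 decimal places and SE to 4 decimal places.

N = 430; stratum weights W_h = N_h/N.
p̂_st = Σ W_h p̂_h = (200·0.550 + 230·0.462)/430 = 0.50293
V̂(p̂_st) = Σ W_h² p̂_h(1−p̂_h)/(n_h−1):
  stratum East: (200/430)²·0.550·0.450/19 = 0.00281802
  stratum West: (230/430)²·0.462·0.538/25 = 0.00284448
V̂(p̂_st) = 0.0056625; SE = √V̂ = 0.0752496

p̂_st ≈ 0.5029, SE ≈ 0.0752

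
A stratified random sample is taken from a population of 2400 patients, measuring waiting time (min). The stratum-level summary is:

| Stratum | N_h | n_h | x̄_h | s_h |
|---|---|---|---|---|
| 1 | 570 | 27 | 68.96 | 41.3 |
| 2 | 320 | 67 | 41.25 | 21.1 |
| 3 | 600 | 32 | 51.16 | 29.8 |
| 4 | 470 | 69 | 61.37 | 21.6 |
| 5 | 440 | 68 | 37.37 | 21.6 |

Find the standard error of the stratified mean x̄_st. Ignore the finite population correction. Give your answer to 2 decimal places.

SE(x̄_st) ≈ 2.43

V̂(x̄_st) = Σ W_h² s_h²/n_h, with W_h = N_h/N and N = 2400:
  stratum 1: (570/2400)²·41.3²/27 = 3.56339
  stratum 2: (320/2400)²·21.1²/67 = 0.118132
  stratum 3: (600/2400)²·29.8²/32 = 1.73445
  stratum 4: (470/2400)²·21.6²/69 = 0.259317
  stratum 5: (440/2400)²·21.6²/68 = 0.230612
V̂(x̄_st) = 5.90591
SE(x̄_st) = √5.90591 = 2.43021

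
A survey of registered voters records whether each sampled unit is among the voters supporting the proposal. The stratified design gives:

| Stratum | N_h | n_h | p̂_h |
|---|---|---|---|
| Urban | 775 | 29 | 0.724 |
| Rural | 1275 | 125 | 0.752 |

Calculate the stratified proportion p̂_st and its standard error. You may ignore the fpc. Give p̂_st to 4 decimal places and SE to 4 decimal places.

N = 2050; stratum weights W_h = N_h/N.
p̂_st = Σ W_h p̂_h = (775·0.724 + 1275·0.752)/2050 = 0.74141
V̂(p̂_st) = Σ W_h² p̂_h(1−p̂_h)/(n_h−1):
  stratum Urban: (775/2050)²·0.724·0.276/28 = 0.00101997
  stratum Rural: (1275/2050)²·0.752·0.248/124 = 0.000581782
V̂(p̂_st) = 0.00160175; SE = √V̂ = 0.0400218

p̂_st ≈ 0.7414, SE ≈ 0.0400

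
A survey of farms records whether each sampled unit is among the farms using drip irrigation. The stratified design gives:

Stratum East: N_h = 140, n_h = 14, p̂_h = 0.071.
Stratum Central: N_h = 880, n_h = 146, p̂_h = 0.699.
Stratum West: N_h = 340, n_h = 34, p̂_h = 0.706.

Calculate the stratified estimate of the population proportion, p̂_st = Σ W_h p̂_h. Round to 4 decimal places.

N = 1360; stratum weights W_h = N_h/N.
p̂_st = Σ W_h p̂_h = (140·0.071 + 880·0.699 + 340·0.706)/1360 = 0.63610

p̂_st ≈ 0.6361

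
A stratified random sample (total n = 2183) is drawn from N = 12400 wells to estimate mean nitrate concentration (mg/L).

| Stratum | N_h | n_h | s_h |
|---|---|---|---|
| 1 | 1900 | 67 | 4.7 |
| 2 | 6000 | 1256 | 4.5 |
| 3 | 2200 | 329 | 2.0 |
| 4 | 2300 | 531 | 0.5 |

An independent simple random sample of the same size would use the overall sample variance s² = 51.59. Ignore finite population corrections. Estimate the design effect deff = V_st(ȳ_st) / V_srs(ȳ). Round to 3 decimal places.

V̂(ȳ_st) = Σ W_h² s_h²/n_h, with W_h = N_h/N and N = 12400:
  stratum 1: (1900/12400)²·4.7²/67 = 0.00774078
  stratum 2: (6000/12400)²·4.5²/1256 = 0.0037748
  stratum 3: (2200/12400)²·2.0²/329 = 0.000382707
  stratum 4: (2300/12400)²·0.5²/531 = 1.61979e-05
V_st = 0.0119145
V_srs = s²/n = 51.59/2183 = 0.0236326
deff = V_st / V_srs = 0.0119145/0.0236326 = 0.5042

deff ≈ 0.504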